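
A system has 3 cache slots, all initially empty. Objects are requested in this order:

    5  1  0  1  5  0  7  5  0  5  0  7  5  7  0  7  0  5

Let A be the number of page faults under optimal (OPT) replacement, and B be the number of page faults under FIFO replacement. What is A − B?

-1

Under OPT: F F F . . . F . . . . . . . . . . . → 4 faults.
Under FIFO: F F F . . . F F . . . . . . . . . . → 5 faults.
A − B = 4 − 5 = -1.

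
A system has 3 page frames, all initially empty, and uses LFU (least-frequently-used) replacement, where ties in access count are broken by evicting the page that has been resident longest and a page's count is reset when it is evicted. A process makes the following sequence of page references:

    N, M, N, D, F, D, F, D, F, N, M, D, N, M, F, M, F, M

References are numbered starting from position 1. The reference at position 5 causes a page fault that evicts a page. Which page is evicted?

pos 1: N -> fault, frames [N]
pos 2: M -> fault, frames [N, M]
pos 3: N -> hit
pos 4: D -> fault, frames [N, M, D]
pos 5: F -> fault, evict M, frames [N, D, F]
At position 5, page M is evicted.

M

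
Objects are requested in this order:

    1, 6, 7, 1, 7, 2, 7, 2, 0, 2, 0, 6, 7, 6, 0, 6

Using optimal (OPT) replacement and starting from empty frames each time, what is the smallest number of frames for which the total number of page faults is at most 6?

3

f=1: 16 faults
f=2: 8 faults
f=3: 6 faults
f=4: 5 faults
f=5: 5 faults
Smallest f with faults ≤ 6 is 3.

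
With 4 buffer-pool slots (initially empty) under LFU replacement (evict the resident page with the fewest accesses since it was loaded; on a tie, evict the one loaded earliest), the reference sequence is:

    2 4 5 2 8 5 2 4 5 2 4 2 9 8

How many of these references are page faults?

2 -> fault, frames [2]
4 -> fault, frames [2, 4]
5 -> fault, frames [2, 4, 5]
2 -> hit
8 -> fault, frames [2, 4, 5, 8]
5 -> hit
2 -> hit
4 -> hit
5 -> hit
2 -> hit
4 -> hit
2 -> hit
9 -> fault, evict 8, frames [2, 4, 5, 9]
8 -> fault, evict 9, frames [2, 4, 5, 8]
Page faults: 6.

6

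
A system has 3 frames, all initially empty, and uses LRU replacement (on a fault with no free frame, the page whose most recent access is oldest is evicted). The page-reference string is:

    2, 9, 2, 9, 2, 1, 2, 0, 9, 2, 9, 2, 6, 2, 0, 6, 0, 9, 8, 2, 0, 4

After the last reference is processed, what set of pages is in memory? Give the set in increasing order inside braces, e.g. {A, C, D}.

{0, 2, 4}

2 -> fault, frames [2]
9 -> fault, frames [2, 9]
2 -> hit
9 -> hit
2 -> hit
1 -> fault, frames [9, 2, 1]
2 -> hit
0 -> fault, evict 9, frames [1, 2, 0]
9 -> fault, evict 1, frames [2, 0, 9]
2 -> hit
9 -> hit
2 -> hit
6 -> fault, evict 0, frames [9, 2, 6]
2 -> hit
0 -> fault, evict 9, frames [6, 2, 0]
6 -> hit
0 -> hit
9 -> fault, evict 2, frames [6, 0, 9]
8 -> fault, evict 6, frames [0, 9, 8]
2 -> fault, evict 0, frames [9, 8, 2]
0 -> fault, evict 9, frames [8, 2, 0]
4 -> fault, evict 8, frames [2, 0, 4]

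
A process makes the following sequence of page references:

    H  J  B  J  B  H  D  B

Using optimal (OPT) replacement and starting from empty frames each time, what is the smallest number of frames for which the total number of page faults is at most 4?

3

f=1: 8 faults
f=2: 5 faults
f=3: 4 faults
f=4: 4 faults
Smallest f with faults ≤ 4 is 3.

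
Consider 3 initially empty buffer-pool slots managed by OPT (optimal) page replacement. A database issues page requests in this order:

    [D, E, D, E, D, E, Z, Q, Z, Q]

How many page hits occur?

6

D -> fault, frames {D}
E -> fault, frames {D,E}
D -> hit
E -> hit
D -> hit
E -> hit
Z -> fault, frames {D,E,Z}
Q -> fault, evict E, frames {D,Z,Q}
Z -> hit
Q -> hit
Hits: 6.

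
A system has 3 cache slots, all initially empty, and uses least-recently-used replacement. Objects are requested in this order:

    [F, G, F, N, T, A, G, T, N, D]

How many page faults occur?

F -> fault, frames [F]
G -> fault, frames [F, G]
F -> hit
N -> fault, frames [G, F, N]
T -> fault, evict G, frames [F, N, T]
A -> fault, evict F, frames [N, T, A]
G -> fault, evict N, frames [T, A, G]
T -> hit
N -> fault, evict A, frames [G, T, N]
D -> fault, evict G, frames [T, N, D]
Page faults: 8.

8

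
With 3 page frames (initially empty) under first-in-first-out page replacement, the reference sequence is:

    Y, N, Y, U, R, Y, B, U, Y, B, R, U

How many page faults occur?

8

Y -> miss, frames (Y)
N -> miss, frames (Y N)
Y -> hit
U -> miss, frames (Y N U)
R -> miss, evict Y, frames (N U R)
Y -> miss, evict N, frames (U R Y)
B -> miss, evict U, frames (R Y B)
U -> miss, evict R, frames (Y B U)
Y -> hit
B -> hit
R -> miss, evict Y, frames (B U R)
U -> hit
Page faults: 8.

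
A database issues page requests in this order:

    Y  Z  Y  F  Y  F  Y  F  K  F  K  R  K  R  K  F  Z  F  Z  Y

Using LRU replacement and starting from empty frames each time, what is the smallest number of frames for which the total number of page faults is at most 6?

5

f=1: 20 faults
f=2: 8 faults
f=3: 7 faults
f=4: 7 faults
f=5: 5 faults
Smallest f with faults ≤ 6 is 5.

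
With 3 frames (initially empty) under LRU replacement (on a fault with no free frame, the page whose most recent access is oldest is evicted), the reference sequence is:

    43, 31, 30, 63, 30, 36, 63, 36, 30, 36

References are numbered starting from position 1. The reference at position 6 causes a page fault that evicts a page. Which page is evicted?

pos 1: 43: miss, frames (43)
pos 2: 31: miss, frames (43 31)
pos 3: 30: miss, frames (43 31 30)
pos 4: 63: miss, evict 43, frames (31 30 63)
pos 5: 30: hit
pos 6: 36: miss, evict 31, frames (63 30 36)
At position 6, page 31 is evicted.

31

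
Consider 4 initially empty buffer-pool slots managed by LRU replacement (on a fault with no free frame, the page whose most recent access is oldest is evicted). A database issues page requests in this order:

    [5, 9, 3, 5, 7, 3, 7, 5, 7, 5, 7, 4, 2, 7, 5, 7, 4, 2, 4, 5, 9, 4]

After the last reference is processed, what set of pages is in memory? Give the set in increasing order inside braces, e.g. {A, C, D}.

{2, 4, 5, 9}

5: fault, frames [5]
9: fault, frames [5, 9]
3: fault, frames [5, 9, 3]
5: hit
7: fault, frames [9, 3, 5, 7]
3: hit
7: hit
5: hit
7: hit
5: hit
7: hit
4: fault, evict 9, frames [3, 5, 7, 4]
2: fault, evict 3, frames [5, 7, 4, 2]
7: hit
5: hit
7: hit
4: hit
2: hit
4: hit
5: hit
9: fault, evict 7, frames [2, 4, 5, 9]
4: hit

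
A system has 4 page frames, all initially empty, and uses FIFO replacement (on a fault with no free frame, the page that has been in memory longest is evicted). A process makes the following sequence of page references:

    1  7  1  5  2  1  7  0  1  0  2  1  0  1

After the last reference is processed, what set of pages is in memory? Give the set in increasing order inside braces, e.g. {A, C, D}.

{0, 1, 2, 5}

1: fault, frames {1}
7: fault, frames {1,7}
1: hit
5: fault, frames {1,7,5}
2: fault, frames {1,7,5,2}
1: hit
7: hit
0: fault, evict 1, frames {7,5,2,0}
1: fault, evict 7, frames {5,2,0,1}
0: hit
2: hit
1: hit
0: hit
1: hit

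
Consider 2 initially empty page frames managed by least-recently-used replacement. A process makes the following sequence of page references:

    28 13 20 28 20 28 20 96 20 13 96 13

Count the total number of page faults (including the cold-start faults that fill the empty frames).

7

28 -> fault, frames (28)
13 -> fault, frames (28 13)
20 -> fault, evict 28, frames (13 20)
28 -> fault, evict 13, frames (20 28)
20 -> hit
28 -> hit
20 -> hit
96 -> fault, evict 28, frames (20 96)
20 -> hit
13 -> fault, evict 96, frames (20 13)
96 -> fault, evict 20, frames (13 96)
13 -> hit
Page faults: 7.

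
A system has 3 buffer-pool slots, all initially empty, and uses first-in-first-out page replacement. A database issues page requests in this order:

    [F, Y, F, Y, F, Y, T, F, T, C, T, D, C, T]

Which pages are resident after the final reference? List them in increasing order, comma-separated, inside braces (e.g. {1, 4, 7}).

F: miss, frames {F}
Y: miss, frames {F,Y}
F: hit
Y: hit
F: hit
Y: hit
T: miss, frames {F,Y,T}
F: hit
T: hit
C: miss, evict F, frames {Y,T,C}
T: hit
D: miss, evict Y, frames {T,C,D}
C: hit
T: hit

{C, D, T}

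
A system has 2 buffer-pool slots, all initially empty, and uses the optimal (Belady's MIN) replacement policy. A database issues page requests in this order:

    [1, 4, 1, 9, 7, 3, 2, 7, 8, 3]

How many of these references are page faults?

1: fault, frames {1}
4: fault, frames {1,4}
1: hit
9: fault, evict 4, frames {1,9}
7: fault, evict 9, frames {1,7}
3: fault, evict 1, frames {7,3}
2: fault, evict 3, frames {7,2}
7: hit
8: fault, evict 2, frames {7,8}
3: fault, evict 8, frames {7,3}
Page faults: 8.

8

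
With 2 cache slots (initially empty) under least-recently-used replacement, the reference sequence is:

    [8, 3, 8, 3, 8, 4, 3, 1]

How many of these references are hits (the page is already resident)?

3

8 → miss, frames (8)
3 → miss, frames (8 3)
8 → hit
3 → hit
8 → hit
4 → miss, evict 3, frames (8 4)
3 → miss, evict 8, frames (4 3)
1 → miss, evict 4, frames (3 1)
Hits: 3.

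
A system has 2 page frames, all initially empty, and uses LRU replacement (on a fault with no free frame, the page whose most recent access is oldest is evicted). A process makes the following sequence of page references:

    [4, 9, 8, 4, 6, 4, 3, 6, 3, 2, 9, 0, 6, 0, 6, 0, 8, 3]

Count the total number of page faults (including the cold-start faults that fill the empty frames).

4 → miss, frames (4)
9 → miss, frames (4 9)
8 → miss, evict 4, frames (9 8)
4 → miss, evict 9, frames (8 4)
6 → miss, evict 8, frames (4 6)
4 → hit
3 → miss, evict 6, frames (4 3)
6 → miss, evict 4, frames (3 6)
3 → hit
2 → miss, evict 6, frames (3 2)
9 → miss, evict 3, frames (2 9)
0 → miss, evict 2, frames (9 0)
6 → miss, evict 9, frames (0 6)
0 → hit
6 → hit
0 → hit
8 → miss, evict 6, frames (0 8)
3 → miss, evict 0, frames (8 3)
Page faults: 13.

13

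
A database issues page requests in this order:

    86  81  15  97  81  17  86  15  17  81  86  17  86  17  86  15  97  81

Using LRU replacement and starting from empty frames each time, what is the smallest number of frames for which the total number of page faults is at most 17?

f=1: 18 faults
f=2: 15 faults
f=3: 12 faults
f=4: 9 faults
f=5: 5 faults
Smallest f with faults ≤ 17 is 2.

2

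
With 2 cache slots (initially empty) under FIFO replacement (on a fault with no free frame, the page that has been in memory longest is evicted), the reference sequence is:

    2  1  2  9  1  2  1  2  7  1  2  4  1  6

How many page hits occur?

2 -> miss, frames (2)
1 -> miss, frames (2 1)
2 -> hit
9 -> miss, evict 2, frames (1 9)
1 -> hit
2 -> miss, evict 1, frames (9 2)
1 -> miss, evict 9, frames (2 1)
2 -> hit
7 -> miss, evict 2, frames (1 7)
1 -> hit
2 -> miss, evict 1, frames (7 2)
4 -> miss, evict 7, frames (2 4)
1 -> miss, evict 2, frames (4 1)
6 -> miss, evict 4, frames (1 6)
Hits: 4.

4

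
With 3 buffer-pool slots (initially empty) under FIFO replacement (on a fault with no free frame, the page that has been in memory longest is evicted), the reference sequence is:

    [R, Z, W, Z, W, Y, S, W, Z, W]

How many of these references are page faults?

R: fault, frames [R]
Z: fault, frames [R, Z]
W: fault, frames [R, Z, W]
Z: hit
W: hit
Y: fault, evict R, frames [Z, W, Y]
S: fault, evict Z, frames [W, Y, S]
W: hit
Z: fault, evict W, frames [Y, S, Z]
W: fault, evict Y, frames [S, Z, W]
Page faults: 7.

7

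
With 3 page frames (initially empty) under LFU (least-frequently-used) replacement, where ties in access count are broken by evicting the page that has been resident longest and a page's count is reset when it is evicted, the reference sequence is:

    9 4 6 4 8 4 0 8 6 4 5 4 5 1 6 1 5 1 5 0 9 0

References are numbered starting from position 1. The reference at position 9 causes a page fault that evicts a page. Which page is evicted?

pos 1: 9: fault, frames (9)
pos 2: 4: fault, frames (9 4)
pos 3: 6: fault, frames (9 4 6)
pos 4: 4: hit
pos 5: 8: fault, evict 9, frames (4 6 8)
pos 6: 4: hit
pos 7: 0: fault, evict 6, frames (4 8 0)
pos 8: 8: hit
pos 9: 6: fault, evict 0, frames (4 8 6)
At position 9, page 0 is evicted.

0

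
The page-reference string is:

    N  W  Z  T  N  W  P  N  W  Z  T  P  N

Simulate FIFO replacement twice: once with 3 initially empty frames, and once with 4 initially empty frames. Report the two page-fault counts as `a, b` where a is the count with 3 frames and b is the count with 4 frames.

10, 11

3 frames: F F F F F F F . . F F . F → 10 faults.
4 frames: F F F F . . F F F F F F F → 11 faults.
11 > 10: adding a frame increased faults — Belady's anomaly.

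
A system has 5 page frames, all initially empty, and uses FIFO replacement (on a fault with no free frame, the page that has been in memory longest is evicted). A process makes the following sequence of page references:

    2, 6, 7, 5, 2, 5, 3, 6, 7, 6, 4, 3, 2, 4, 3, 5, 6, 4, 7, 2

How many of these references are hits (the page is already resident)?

11

2 -> miss, frames {2}
6 -> miss, frames {2,6}
7 -> miss, frames {2,6,7}
5 -> miss, frames {2,6,7,5}
2 -> hit
5 -> hit
3 -> miss, frames {2,6,7,5,3}
6 -> hit
7 -> hit
6 -> hit
4 -> miss, evict 2, frames {6,7,5,3,4}
3 -> hit
2 -> miss, evict 6, frames {7,5,3,4,2}
4 -> hit
3 -> hit
5 -> hit
6 -> miss, evict 7, frames {5,3,4,2,6}
4 -> hit
7 -> miss, evict 5, frames {3,4,2,6,7}
2 -> hit
Hits: 11.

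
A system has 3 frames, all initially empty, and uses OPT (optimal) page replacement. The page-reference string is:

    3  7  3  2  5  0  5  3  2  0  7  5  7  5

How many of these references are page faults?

7

3 -> miss, frames (3)
7 -> miss, frames (3 7)
3 -> hit
2 -> miss, frames (3 7 2)
5 -> miss, evict 7, frames (3 2 5)
0 -> miss, evict 2, frames (3 5 0)
5 -> hit
3 -> hit
2 -> miss, evict 3, frames (5 0 2)
0 -> hit
7 -> miss, evict 2, frames (5 0 7)
5 -> hit
7 -> hit
5 -> hit
Page faults: 7.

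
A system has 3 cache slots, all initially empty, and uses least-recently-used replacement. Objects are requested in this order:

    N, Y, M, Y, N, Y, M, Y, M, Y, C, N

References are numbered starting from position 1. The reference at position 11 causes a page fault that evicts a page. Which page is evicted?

pos 1: N -> miss, frames (N)
pos 2: Y -> miss, frames (N Y)
pos 3: M -> miss, frames (N Y M)
pos 4: Y -> hit
pos 5: N -> hit
pos 6: Y -> hit
pos 7: M -> hit
pos 8: Y -> hit
pos 9: M -> hit
pos 10: Y -> hit
pos 11: C -> miss, evict N, frames (M Y C)
At position 11, page N is evicted.

N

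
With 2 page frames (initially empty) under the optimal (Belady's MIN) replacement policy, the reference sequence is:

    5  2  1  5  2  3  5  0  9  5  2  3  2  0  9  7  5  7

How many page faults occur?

5: fault, frames {5}
2: fault, frames {5,2}
1: fault, evict 2, frames {5,1}
5: hit
2: fault, evict 1, frames {5,2}
3: fault, evict 2, frames {5,3}
5: hit
0: fault, evict 3, frames {5,0}
9: fault, evict 0, frames {5,9}
5: hit
2: fault, evict 5, frames {9,2}
3: fault, evict 9, frames {2,3}
2: hit
0: fault, evict 3, frames {2,0}
9: fault, evict 0, frames {2,9}
7: fault, evict 9, frames {2,7}
5: fault, evict 2, frames {7,5}
7: hit
Page faults: 13.

13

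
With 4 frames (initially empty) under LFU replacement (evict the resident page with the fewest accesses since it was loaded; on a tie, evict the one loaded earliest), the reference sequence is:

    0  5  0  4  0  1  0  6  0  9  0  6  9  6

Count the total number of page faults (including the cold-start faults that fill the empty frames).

0 -> miss, frames [0]
5 -> miss, frames [0, 5]
0 -> hit
4 -> miss, frames [0, 5, 4]
0 -> hit
1 -> miss, frames [0, 5, 4, 1]
0 -> hit
6 -> miss, evict 5, frames [0, 4, 1, 6]
0 -> hit
9 -> miss, evict 4, frames [0, 1, 6, 9]
0 -> hit
6 -> hit
9 -> hit
6 -> hit
Page faults: 6.

6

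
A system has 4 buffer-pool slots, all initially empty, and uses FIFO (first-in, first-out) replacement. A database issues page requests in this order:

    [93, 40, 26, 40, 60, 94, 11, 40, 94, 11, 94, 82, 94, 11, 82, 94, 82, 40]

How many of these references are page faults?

8

93 -> fault, frames [93]
40 -> fault, frames [93, 40]
26 -> fault, frames [93, 40, 26]
40 -> hit
60 -> fault, frames [93, 40, 26, 60]
94 -> fault, evict 93, frames [40, 26, 60, 94]
11 -> fault, evict 40, frames [26, 60, 94, 11]
40 -> fault, evict 26, frames [60, 94, 11, 40]
94 -> hit
11 -> hit
94 -> hit
82 -> fault, evict 60, frames [94, 11, 40, 82]
94 -> hit
11 -> hit
82 -> hit
94 -> hit
82 -> hit
40 -> hit
Page faults: 8.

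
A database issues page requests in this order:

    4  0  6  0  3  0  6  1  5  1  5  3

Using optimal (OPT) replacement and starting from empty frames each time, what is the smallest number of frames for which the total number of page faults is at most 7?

3

f=1: 12 faults
f=2: 8 faults
f=3: 6 faults
f=4: 6 faults
f=5: 6 faults
f=6: 6 faults
Smallest f with faults ≤ 7 is 3.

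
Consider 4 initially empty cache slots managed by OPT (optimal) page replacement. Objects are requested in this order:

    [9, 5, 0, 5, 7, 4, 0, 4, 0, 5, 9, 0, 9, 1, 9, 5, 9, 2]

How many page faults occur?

7

9 → miss, frames (9)
5 → miss, frames (9 5)
0 → miss, frames (9 5 0)
5 → hit
7 → miss, frames (9 5 0 7)
4 → miss, evict 7, frames (9 5 0 4)
0 → hit
4 → hit
0 → hit
5 → hit
9 → hit
0 → hit
9 → hit
1 → miss, evict 4, frames (9 5 0 1)
9 → hit
5 → hit
9 → hit
2 → miss, evict 1, frames (9 5 0 2)
Page faults: 7.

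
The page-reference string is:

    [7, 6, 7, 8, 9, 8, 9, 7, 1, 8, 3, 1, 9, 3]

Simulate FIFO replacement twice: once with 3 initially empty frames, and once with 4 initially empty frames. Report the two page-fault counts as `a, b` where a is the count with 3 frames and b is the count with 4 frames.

9, 6

3 frames: F F . F F . . F F F F . F . → 9 faults.
4 frames: F F . F F . . . F . F . . . → 6 faults.
6 < 9: adding a frame reduced faults, as is typical.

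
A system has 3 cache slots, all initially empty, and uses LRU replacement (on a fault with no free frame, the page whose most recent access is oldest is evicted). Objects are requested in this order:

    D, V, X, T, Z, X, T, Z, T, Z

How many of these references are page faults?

D -> miss, frames [D]
V -> miss, frames [D, V]
X -> miss, frames [D, V, X]
T -> miss, evict D, frames [V, X, T]
Z -> miss, evict V, frames [X, T, Z]
X -> hit
T -> hit
Z -> hit
T -> hit
Z -> hit
Page faults: 5.

5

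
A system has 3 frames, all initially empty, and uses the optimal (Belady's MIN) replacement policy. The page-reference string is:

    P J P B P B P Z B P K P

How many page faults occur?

P -> fault, frames (P)
J -> fault, frames (P J)
P -> hit
B -> fault, frames (P J B)
P -> hit
B -> hit
P -> hit
Z -> fault, evict J, frames (P B Z)
B -> hit
P -> hit
K -> fault, evict Z, frames (P B K)
P -> hit
Page faults: 5.

5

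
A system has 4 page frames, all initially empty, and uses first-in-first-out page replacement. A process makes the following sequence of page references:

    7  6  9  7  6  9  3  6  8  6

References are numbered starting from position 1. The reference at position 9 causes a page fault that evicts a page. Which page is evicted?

pos 1: 7 -> miss, frames [7]
pos 2: 6 -> miss, frames [7, 6]
pos 3: 9 -> miss, frames [7, 6, 9]
pos 4: 7 -> hit
pos 5: 6 -> hit
pos 6: 9 -> hit
pos 7: 3 -> miss, frames [7, 6, 9, 3]
pos 8: 6 -> hit
pos 9: 8 -> miss, evict 7, frames [6, 9, 3, 8]
At position 9, page 7 is evicted.

7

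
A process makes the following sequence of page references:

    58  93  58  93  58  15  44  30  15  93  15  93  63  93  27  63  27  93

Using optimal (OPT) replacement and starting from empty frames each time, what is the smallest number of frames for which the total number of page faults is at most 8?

f=1: 18 faults
f=2: 9 faults
f=3: 7 faults
f=4: 7 faults
f=5: 7 faults
f=6: 7 faults
f=7: 7 faults
Smallest f with faults ≤ 8 is 3.

3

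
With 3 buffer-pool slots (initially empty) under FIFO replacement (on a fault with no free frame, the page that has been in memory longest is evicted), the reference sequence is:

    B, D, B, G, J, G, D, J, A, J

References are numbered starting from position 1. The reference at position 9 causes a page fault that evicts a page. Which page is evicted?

D

pos 1: B: miss, frames (B)
pos 2: D: miss, frames (B D)
pos 3: B: hit
pos 4: G: miss, frames (B D G)
pos 5: J: miss, evict B, frames (D G J)
pos 6: G: hit
pos 7: D: hit
pos 8: J: hit
pos 9: A: miss, evict D, frames (G J A)
At position 9, page D is evicted.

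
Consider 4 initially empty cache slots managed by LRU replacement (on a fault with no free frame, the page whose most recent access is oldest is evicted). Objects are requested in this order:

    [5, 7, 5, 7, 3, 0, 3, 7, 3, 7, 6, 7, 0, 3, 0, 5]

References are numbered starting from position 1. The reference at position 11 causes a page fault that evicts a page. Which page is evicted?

5

pos 1: 5: fault, frames (5)
pos 2: 7: fault, frames (5 7)
pos 3: 5: hit
pos 4: 7: hit
pos 5: 3: fault, frames (5 7 3)
pos 6: 0: fault, frames (5 7 3 0)
pos 7: 3: hit
pos 8: 7: hit
pos 9: 3: hit
pos 10: 7: hit
pos 11: 6: fault, evict 5, frames (0 3 7 6)
At position 11, page 5 is evicted.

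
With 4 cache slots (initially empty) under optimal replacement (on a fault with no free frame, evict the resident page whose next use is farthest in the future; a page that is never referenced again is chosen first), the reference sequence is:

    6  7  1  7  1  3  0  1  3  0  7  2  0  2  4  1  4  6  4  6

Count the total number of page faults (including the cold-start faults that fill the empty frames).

6 → fault, frames {6}
7 → fault, frames {6,7}
1 → fault, frames {6,7,1}
7 → hit
1 → hit
3 → fault, frames {6,7,1,3}
0 → fault, evict 6, frames {7,1,3,0}
1 → hit
3 → hit
0 → hit
7 → hit
2 → fault, evict 3, frames {7,1,0,2}
0 → hit
2 → hit
4 → fault, evict 2, frames {7,1,0,4}
1 → hit
4 → hit
6 → fault, evict 0, frames {7,1,4,6}
4 → hit
6 → hit
Page faults: 8.

8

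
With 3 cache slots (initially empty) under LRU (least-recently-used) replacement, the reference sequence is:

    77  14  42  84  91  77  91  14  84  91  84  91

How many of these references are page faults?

77: miss, frames {77}
14: miss, frames {77,14}
42: miss, frames {77,14,42}
84: miss, evict 77, frames {14,42,84}
91: miss, evict 14, frames {42,84,91}
77: miss, evict 42, frames {84,91,77}
91: hit
14: miss, evict 84, frames {77,91,14}
84: miss, evict 77, frames {91,14,84}
91: hit
84: hit
91: hit
Page faults: 8.

8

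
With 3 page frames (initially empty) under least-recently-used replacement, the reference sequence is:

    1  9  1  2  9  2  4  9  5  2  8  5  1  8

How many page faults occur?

1: miss, frames (1)
9: miss, frames (1 9)
1: hit
2: miss, frames (9 1 2)
9: hit
2: hit
4: miss, evict 1, frames (9 2 4)
9: hit
5: miss, evict 2, frames (4 9 5)
2: miss, evict 4, frames (9 5 2)
8: miss, evict 9, frames (5 2 8)
5: hit
1: miss, evict 2, frames (8 5 1)
8: hit
Page faults: 8.

8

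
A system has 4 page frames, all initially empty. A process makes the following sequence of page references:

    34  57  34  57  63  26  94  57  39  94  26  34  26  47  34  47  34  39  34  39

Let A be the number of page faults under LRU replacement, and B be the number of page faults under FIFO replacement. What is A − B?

Under LRU: F F . . F F F . F . . F . F . . . F . . → 9 faults.
Under FIFO: F F . . F F F . F . . F . F . . . . . . → 8 faults.
A − B = 9 − 8 = 1.

1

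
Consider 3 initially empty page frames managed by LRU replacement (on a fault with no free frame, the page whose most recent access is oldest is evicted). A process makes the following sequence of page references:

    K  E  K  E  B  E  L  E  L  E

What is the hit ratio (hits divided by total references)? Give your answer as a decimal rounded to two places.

K -> fault, frames {K}
E -> fault, frames {K,E}
K -> hit
E -> hit
B -> fault, frames {K,E,B}
E -> hit
L -> fault, evict K, frames {B,E,L}
E -> hit
L -> hit
E -> hit
Hits: 6 of 10 references → 6/10 = 0.6000.

0.60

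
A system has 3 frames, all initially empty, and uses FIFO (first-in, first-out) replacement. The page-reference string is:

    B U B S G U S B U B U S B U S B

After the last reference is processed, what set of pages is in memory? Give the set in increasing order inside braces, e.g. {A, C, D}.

{B, S, U}

B: miss, frames {B}
U: miss, frames {B,U}
B: hit
S: miss, frames {B,U,S}
G: miss, evict B, frames {U,S,G}
U: hit
S: hit
B: miss, evict U, frames {S,G,B}
U: miss, evict S, frames {G,B,U}
B: hit
U: hit
S: miss, evict G, frames {B,U,S}
B: hit
U: hit
S: hit
B: hit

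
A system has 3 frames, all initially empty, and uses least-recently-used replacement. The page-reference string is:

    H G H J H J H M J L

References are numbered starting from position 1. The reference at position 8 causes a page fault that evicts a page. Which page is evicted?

pos 1: H: miss, frames [H]
pos 2: G: miss, frames [H, G]
pos 3: H: hit
pos 4: J: miss, frames [G, H, J]
pos 5: H: hit
pos 6: J: hit
pos 7: H: hit
pos 8: M: miss, evict G, frames [J, H, M]
At position 8, page G is evicted.

G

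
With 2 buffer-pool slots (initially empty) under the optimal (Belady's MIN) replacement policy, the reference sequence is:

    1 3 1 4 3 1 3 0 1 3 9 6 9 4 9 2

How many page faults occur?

1 → miss, frames [1]
3 → miss, frames [1, 3]
1 → hit
4 → miss, evict 1, frames [3, 4]
3 → hit
1 → miss, evict 4, frames [3, 1]
3 → hit
0 → miss, evict 3, frames [1, 0]
1 → hit
3 → miss, evict 0, frames [1, 3]
9 → miss, evict 3, frames [1, 9]
6 → miss, evict 1, frames [9, 6]
9 → hit
4 → miss, evict 6, frames [9, 4]
9 → hit
2 → miss, evict 4, frames [9, 2]
Page faults: 10.

10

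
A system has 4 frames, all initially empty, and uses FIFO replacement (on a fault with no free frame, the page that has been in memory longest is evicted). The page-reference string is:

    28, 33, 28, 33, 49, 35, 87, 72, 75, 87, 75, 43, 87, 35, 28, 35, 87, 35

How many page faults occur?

11

28 → miss, frames (28)
33 → miss, frames (28 33)
28 → hit
33 → hit
49 → miss, frames (28 33 49)
35 → miss, frames (28 33 49 35)
87 → miss, evict 28, frames (33 49 35 87)
72 → miss, evict 33, frames (49 35 87 72)
75 → miss, evict 49, frames (35 87 72 75)
87 → hit
75 → hit
43 → miss, evict 35, frames (87 72 75 43)
87 → hit
35 → miss, evict 87, frames (72 75 43 35)
28 → miss, evict 72, frames (75 43 35 28)
35 → hit
87 → miss, evict 75, frames (43 35 28 87)
35 → hit
Page faults: 11.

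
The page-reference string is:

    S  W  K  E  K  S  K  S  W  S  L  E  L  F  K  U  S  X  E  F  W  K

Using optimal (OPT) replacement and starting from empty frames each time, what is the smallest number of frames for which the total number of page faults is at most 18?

2

f=1: 22 faults
f=2: 16 faults
f=3: 13 faults
f=4: 10 faults
f=5: 9 faults
f=6: 8 faults
f=7: 8 faults
f=8: 8 faults
Smallest f with faults ≤ 18 is 2.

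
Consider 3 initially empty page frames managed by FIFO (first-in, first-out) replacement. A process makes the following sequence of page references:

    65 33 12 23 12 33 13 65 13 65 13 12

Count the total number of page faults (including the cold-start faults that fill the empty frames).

7

65 → miss, frames [65]
33 → miss, frames [65, 33]
12 → miss, frames [65, 33, 12]
23 → miss, evict 65, frames [33, 12, 23]
12 → hit
33 → hit
13 → miss, evict 33, frames [12, 23, 13]
65 → miss, evict 12, frames [23, 13, 65]
13 → hit
65 → hit
13 → hit
12 → miss, evict 23, frames [13, 65, 12]
Page faults: 7.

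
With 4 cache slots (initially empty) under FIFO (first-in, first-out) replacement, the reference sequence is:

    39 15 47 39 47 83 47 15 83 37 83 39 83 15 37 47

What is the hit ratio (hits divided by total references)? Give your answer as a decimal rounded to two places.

39 → miss, frames {39}
15 → miss, frames {39,15}
47 → miss, frames {39,15,47}
39 → hit
47 → hit
83 → miss, frames {39,15,47,83}
47 → hit
15 → hit
83 → hit
37 → miss, evict 39, frames {15,47,83,37}
83 → hit
39 → miss, evict 15, frames {47,83,37,39}
83 → hit
15 → miss, evict 47, frames {83,37,39,15}
37 → hit
47 → miss, evict 83, frames {37,39,15,47}
Hits: 8 of 16 references → 8/16 = 0.5000.

0.50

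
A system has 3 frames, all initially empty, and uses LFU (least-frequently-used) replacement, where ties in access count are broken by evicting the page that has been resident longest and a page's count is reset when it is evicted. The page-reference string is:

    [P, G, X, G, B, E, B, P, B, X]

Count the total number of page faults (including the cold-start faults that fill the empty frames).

7

P → miss, frames (P)
G → miss, frames (P G)
X → miss, frames (P G X)
G → hit
B → miss, evict P, frames (G X B)
E → miss, evict X, frames (G B E)
B → hit
P → miss, evict E, frames (G B P)
B → hit
X → miss, evict P, frames (G B X)
Page faults: 7.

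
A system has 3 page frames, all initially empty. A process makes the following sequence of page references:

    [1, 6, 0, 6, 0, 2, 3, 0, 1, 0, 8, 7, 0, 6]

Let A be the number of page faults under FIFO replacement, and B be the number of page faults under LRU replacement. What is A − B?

1

Under FIFO: F F F . . F F . F F F F . F → 10 faults.
Under LRU: F F F . . F F . F . F F . F → 9 faults.
A − B = 10 − 9 = 1.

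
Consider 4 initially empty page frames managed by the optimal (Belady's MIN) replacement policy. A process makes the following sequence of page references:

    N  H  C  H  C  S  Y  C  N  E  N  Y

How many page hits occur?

N -> fault, frames [N]
H -> fault, frames [N, H]
C -> fault, frames [N, H, C]
H -> hit
C -> hit
S -> fault, frames [N, H, C, S]
Y -> fault, evict S, frames [N, H, C, Y]
C -> hit
N -> hit
E -> fault, evict C, frames [N, H, Y, E]
N -> hit
Y -> hit
Hits: 6.

6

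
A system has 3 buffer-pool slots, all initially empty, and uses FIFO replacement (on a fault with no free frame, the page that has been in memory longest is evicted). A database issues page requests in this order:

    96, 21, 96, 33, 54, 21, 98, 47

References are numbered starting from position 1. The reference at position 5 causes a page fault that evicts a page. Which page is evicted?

96

pos 1: 96 -> miss, frames {96}
pos 2: 21 -> miss, frames {96,21}
pos 3: 96 -> hit
pos 4: 33 -> miss, frames {96,21,33}
pos 5: 54 -> miss, evict 96, frames {21,33,54}
At position 5, page 96 is evicted.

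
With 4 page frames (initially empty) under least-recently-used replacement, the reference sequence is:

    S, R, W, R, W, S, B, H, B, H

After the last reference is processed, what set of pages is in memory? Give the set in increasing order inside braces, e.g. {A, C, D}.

{B, H, S, W}

S → miss, frames (S)
R → miss, frames (S R)
W → miss, frames (S R W)
R → hit
W → hit
S → hit
B → miss, frames (R W S B)
H → miss, evict R, frames (W S B H)
B → hit
H → hit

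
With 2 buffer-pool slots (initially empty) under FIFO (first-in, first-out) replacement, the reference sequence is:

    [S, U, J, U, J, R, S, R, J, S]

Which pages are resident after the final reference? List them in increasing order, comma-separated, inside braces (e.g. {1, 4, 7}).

S: miss, frames {S}
U: miss, frames {S,U}
J: miss, evict S, frames {U,J}
U: hit
J: hit
R: miss, evict U, frames {J,R}
S: miss, evict J, frames {R,S}
R: hit
J: miss, evict R, frames {S,J}
S: hit

{J, S}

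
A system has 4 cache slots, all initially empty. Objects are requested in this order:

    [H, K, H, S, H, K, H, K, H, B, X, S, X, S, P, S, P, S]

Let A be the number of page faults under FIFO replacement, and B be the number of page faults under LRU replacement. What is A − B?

-1

Under FIFO: F F . F . . . . . F F . . . F . . . → 6 faults.
Under LRU: F F . F . . . . . F F F . . F . . . → 7 faults.
A − B = 6 − 7 = -1.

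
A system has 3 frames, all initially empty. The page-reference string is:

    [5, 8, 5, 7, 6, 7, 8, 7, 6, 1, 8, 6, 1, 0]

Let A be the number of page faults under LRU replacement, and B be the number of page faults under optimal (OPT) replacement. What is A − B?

2

Under LRU: F F . F F . F . . F F . . F → 8 faults.
Under OPT: F F . F F . . . . F . . . F → 6 faults.
A − B = 8 − 6 = 2.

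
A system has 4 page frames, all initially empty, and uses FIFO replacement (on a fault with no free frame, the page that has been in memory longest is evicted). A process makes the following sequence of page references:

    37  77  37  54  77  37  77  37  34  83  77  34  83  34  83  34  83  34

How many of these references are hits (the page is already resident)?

37: miss, frames [37]
77: miss, frames [37, 77]
37: hit
54: miss, frames [37, 77, 54]
77: hit
37: hit
77: hit
37: hit
34: miss, frames [37, 77, 54, 34]
83: miss, evict 37, frames [77, 54, 34, 83]
77: hit
34: hit
83: hit
34: hit
83: hit
34: hit
83: hit
34: hit
Hits: 13.

13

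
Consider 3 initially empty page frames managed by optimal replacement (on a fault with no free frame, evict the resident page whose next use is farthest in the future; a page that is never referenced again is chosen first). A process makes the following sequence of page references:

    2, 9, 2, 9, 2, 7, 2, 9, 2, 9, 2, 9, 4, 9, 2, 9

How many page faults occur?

2: fault, frames {2}
9: fault, frames {2,9}
2: hit
9: hit
2: hit
7: fault, frames {2,9,7}
2: hit
9: hit
2: hit
9: hit
2: hit
9: hit
4: fault, evict 7, frames {2,9,4}
9: hit
2: hit
9: hit
Page faults: 4.

4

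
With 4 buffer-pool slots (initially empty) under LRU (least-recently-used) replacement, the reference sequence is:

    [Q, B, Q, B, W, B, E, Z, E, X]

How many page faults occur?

6

Q → fault, frames (Q)
B → fault, frames (Q B)
Q → hit
B → hit
W → fault, frames (Q B W)
B → hit
E → fault, frames (Q W B E)
Z → fault, evict Q, frames (W B E Z)
E → hit
X → fault, evict W, frames (B Z E X)
Page faults: 6.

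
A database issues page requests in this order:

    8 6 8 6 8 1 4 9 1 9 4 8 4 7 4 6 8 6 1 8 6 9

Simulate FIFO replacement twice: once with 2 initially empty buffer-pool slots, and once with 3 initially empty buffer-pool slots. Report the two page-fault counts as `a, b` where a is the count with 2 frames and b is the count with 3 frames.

15, 12

2 frames: F F . . . F F F F . F F . F F F F . F . F F → 15 faults.
3 frames: F F . . . F F F . . . F . F F F F . F . . F → 12 faults.
12 < 15: adding a frame reduced faults, as is typical.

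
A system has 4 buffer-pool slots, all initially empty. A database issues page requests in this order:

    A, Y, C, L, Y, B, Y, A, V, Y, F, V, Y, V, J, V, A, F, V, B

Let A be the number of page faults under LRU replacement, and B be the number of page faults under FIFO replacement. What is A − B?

Under LRU: F F F F . F . F F . F . . . F . F F . F → 12 faults.
Under FIFO: F F F F . F . F F F F . . . F . F . F F → 13 faults.
A − B = 12 − 13 = -1.

-1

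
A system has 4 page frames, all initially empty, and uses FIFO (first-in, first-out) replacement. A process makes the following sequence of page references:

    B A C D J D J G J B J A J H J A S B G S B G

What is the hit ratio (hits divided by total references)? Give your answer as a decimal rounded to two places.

0.41

B: fault, frames [B]
A: fault, frames [B, A]
C: fault, frames [B, A, C]
D: fault, frames [B, A, C, D]
J: fault, evict B, frames [A, C, D, J]
D: hit
J: hit
G: fault, evict A, frames [C, D, J, G]
J: hit
B: fault, evict C, frames [D, J, G, B]
J: hit
A: fault, evict D, frames [J, G, B, A]
J: hit
H: fault, evict J, frames [G, B, A, H]
J: fault, evict G, frames [B, A, H, J]
A: hit
S: fault, evict B, frames [A, H, J, S]
B: fault, evict A, frames [H, J, S, B]
G: fault, evict H, frames [J, S, B, G]
S: hit
B: hit
G: hit
Hits: 9 of 22 references → 9/22 = 0.4091.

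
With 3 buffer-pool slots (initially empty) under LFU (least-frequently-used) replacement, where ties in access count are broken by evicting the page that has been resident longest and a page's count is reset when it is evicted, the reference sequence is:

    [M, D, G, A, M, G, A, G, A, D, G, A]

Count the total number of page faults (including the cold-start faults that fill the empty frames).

6

M → miss, frames {M}
D → miss, frames {M,D}
G → miss, frames {M,D,G}
A → miss, evict M, frames {D,G,A}
M → miss, evict D, frames {G,A,M}
G → hit
A → hit
G → hit
A → hit
D → miss, evict M, frames {G,A,D}
G → hit
A → hit
Page faults: 6.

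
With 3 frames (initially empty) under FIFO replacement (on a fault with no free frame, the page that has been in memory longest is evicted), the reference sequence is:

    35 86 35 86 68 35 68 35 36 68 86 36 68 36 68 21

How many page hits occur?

11

35 → miss, frames [35]
86 → miss, frames [35, 86]
35 → hit
86 → hit
68 → miss, frames [35, 86, 68]
35 → hit
68 → hit
35 → hit
36 → miss, evict 35, frames [86, 68, 36]
68 → hit
86 → hit
36 → hit
68 → hit
36 → hit
68 → hit
21 → miss, evict 86, frames [68, 36, 21]
Hits: 11.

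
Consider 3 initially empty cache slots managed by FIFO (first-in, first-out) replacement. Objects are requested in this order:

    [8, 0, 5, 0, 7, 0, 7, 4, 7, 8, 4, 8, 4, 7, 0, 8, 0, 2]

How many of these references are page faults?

8

8 → miss, frames (8)
0 → miss, frames (8 0)
5 → miss, frames (8 0 5)
0 → hit
7 → miss, evict 8, frames (0 5 7)
0 → hit
7 → hit
4 → miss, evict 0, frames (5 7 4)
7 → hit
8 → miss, evict 5, frames (7 4 8)
4 → hit
8 → hit
4 → hit
7 → hit
0 → miss, evict 7, frames (4 8 0)
8 → hit
0 → hit
2 → miss, evict 4, frames (8 0 2)
Page faults: 8.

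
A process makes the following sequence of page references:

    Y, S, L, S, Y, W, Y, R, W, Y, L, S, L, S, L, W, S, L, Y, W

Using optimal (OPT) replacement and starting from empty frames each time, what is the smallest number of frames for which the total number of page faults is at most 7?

4

f=1: 20 faults
f=2: 12 faults
f=3: 8 faults
f=4: 6 faults
f=5: 5 faults
Smallest f with faults ≤ 7 is 4.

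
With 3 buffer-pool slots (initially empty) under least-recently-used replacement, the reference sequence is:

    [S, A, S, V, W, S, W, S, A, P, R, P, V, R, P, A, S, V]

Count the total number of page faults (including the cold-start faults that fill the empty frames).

S → fault, frames [S]
A → fault, frames [S, A]
S → hit
V → fault, frames [A, S, V]
W → fault, evict A, frames [S, V, W]
S → hit
W → hit
S → hit
A → fault, evict V, frames [W, S, A]
P → fault, evict W, frames [S, A, P]
R → fault, evict S, frames [A, P, R]
P → hit
V → fault, evict A, frames [R, P, V]
R → hit
P → hit
A → fault, evict V, frames [R, P, A]
S → fault, evict R, frames [P, A, S]
V → fault, evict P, frames [A, S, V]
Page faults: 11.

11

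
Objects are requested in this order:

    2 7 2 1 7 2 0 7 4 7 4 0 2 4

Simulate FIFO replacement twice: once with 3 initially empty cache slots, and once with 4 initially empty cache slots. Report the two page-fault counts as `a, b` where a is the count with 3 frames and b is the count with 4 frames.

7, 6

3 frames: F F . F . . F . F F . . F . → 7 faults.
4 frames: F F . F . . F . F . . . F . → 6 faults.
6 < 7: adding a frame reduced faults, as is typical.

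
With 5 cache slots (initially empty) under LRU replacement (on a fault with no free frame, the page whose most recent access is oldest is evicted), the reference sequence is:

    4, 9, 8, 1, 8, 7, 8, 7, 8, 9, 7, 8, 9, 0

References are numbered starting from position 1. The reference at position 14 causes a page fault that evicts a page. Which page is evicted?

pos 1: 4 → miss, frames {4}
pos 2: 9 → miss, frames {4,9}
pos 3: 8 → miss, frames {4,9,8}
pos 4: 1 → miss, frames {4,9,8,1}
pos 5: 8 → hit
pos 6: 7 → miss, frames {4,9,1,8,7}
pos 7: 8 → hit
pos 8: 7 → hit
pos 9: 8 → hit
pos 10: 9 → hit
pos 11: 7 → hit
pos 12: 8 → hit
pos 13: 9 → hit
pos 14: 0 → miss, evict 4, frames {1,7,8,9,0}
At position 14, page 4 is evicted.

4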